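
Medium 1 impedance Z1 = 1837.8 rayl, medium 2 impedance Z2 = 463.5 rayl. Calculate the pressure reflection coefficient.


Given values:
  Z1 = 1837.8 rayl, Z2 = 463.5 rayl
Formula: R = (Z2 - Z1) / (Z2 + Z1)
Numerator: Z2 - Z1 = 463.5 - 1837.8 = -1374.3
Denominator: Z2 + Z1 = 463.5 + 1837.8 = 2301.3
R = -1374.3 / 2301.3 = -0.5972

-0.5972


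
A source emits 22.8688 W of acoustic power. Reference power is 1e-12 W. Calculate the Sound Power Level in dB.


Given values:
  W = 22.8688 W
  W_ref = 1e-12 W
Formula: SWL = 10 * log10(W / W_ref)
Compute ratio: W / W_ref = 22868800000000
Compute log10: log10(22868800000000) = 13.359243
Multiply: SWL = 10 * 13.359243 = 133.59

133.59 dB


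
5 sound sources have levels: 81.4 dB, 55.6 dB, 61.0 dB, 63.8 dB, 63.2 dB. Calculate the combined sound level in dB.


Formula: L_total = 10 * log10( sum(10^(Li/10)) )
  Source 1: 10^(81.4/10) = 138038426.4603
  Source 2: 10^(55.6/10) = 363078.0548
  Source 3: 10^(61.0/10) = 1258925.4118
  Source 4: 10^(63.8/10) = 2398832.919
  Source 5: 10^(63.2/10) = 2089296.1309
Sum of linear values = 144148558.9768
L_total = 10 * log10(144148558.9768) = 81.59

81.59 dB


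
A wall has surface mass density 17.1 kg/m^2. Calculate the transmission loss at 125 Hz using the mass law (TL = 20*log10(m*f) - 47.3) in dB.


Given values:
  m = 17.1 kg/m^2, f = 125 Hz
Formula: TL = 20 * log10(m * f) - 47.3
Compute m * f = 17.1 * 125 = 2137.5
Compute log10(2137.5) = 3.329906
Compute 20 * 3.329906 = 66.5981
TL = 66.5981 - 47.3 = 19.3

19.3 dB


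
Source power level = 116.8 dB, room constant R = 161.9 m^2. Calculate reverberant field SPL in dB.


Given values:
  Lw = 116.8 dB, R = 161.9 m^2
Formula: SPL = Lw + 10 * log10(4 / R)
Compute 4 / R = 4 / 161.9 = 0.024707
Compute 10 * log10(0.024707) = -16.0718
SPL = 116.8 + (-16.0718) = 100.73

100.73 dB


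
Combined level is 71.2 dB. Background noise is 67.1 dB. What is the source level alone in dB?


Given values:
  L_total = 71.2 dB, L_bg = 67.1 dB
Formula: L_source = 10 * log10(10^(L_total/10) - 10^(L_bg/10))
Convert to linear:
  10^(71.2/10) = 13182567.3856
  10^(67.1/10) = 5128613.8399
Difference: 13182567.3856 - 5128613.8399 = 8053953.5457
L_source = 10 * log10(8053953.5457) = 69.06

69.06 dB


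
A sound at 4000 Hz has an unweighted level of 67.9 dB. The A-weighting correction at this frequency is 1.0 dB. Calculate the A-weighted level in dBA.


Given values:
  SPL = 67.9 dB
  A-weighting at 4000 Hz = 1.0 dB
Formula: L_A = SPL + A_weight
L_A = 67.9 + (1.0)
L_A = 68.9

68.9 dBA


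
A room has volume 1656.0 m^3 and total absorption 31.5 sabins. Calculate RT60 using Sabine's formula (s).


Given values:
  V = 1656.0 m^3
  A = 31.5 sabins
Formula: RT60 = 0.161 * V / A
Numerator: 0.161 * 1656.0 = 266.616
RT60 = 266.616 / 31.5 = 8.464

8.464 s


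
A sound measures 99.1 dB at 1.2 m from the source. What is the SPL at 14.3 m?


Given values:
  SPL1 = 99.1 dB, r1 = 1.2 m, r2 = 14.3 m
Formula: SPL2 = SPL1 - 20 * log10(r2 / r1)
Compute ratio: r2 / r1 = 14.3 / 1.2 = 11.9167
Compute log10: log10(11.9167) = 1.076156
Compute drop: 20 * 1.076156 = 21.5231
SPL2 = 99.1 - 21.5231 = 77.58

77.58 dB


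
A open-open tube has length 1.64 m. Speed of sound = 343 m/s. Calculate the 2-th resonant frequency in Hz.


Given values:
  Tube type: open-open, L = 1.64 m, c = 343 m/s, n = 2
Formula: f_n = n * c / (2 * L)
Compute 2 * L = 2 * 1.64 = 3.28
f = 2 * 343 / 3.28
f = 209.15

209.15 Hz


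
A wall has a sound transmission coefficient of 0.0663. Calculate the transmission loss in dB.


Given values:
  tau = 0.0663
Formula: TL = 10 * log10(1 / tau)
Compute 1 / tau = 1 / 0.0663 = 15.083
Compute log10(15.083) = 1.178488
TL = 10 * 1.178488 = 11.78

11.78 dB


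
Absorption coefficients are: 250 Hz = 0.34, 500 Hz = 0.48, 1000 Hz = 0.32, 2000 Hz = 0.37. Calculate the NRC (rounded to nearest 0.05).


Given values:
  a_250 = 0.34, a_500 = 0.48
  a_1000 = 0.32, a_2000 = 0.37
Formula: NRC = (a250 + a500 + a1000 + a2000) / 4
Sum = 0.34 + 0.48 + 0.32 + 0.37 = 1.51
NRC = 1.51 / 4 = 0.3775
Rounded to nearest 0.05: 0.4

0.4


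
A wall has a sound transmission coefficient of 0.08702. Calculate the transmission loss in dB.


Given values:
  tau = 0.08702
Formula: TL = 10 * log10(1 / tau)
Compute 1 / tau = 1 / 0.08702 = 11.4916
Compute log10(11.4916) = 1.060381
TL = 10 * 1.060381 = 10.6

10.6 dB


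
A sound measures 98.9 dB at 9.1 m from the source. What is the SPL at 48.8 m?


Given values:
  SPL1 = 98.9 dB, r1 = 9.1 m, r2 = 48.8 m
Formula: SPL2 = SPL1 - 20 * log10(r2 / r1)
Compute ratio: r2 / r1 = 48.8 / 9.1 = 5.3626
Compute log10: log10(5.3626) = 0.729375
Compute drop: 20 * 0.729375 = 14.5875
SPL2 = 98.9 - 14.5875 = 84.31

84.31 dB


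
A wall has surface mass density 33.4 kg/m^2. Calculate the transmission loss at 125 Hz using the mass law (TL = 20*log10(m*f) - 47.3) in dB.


Given values:
  m = 33.4 kg/m^2, f = 125 Hz
Formula: TL = 20 * log10(m * f) - 47.3
Compute m * f = 33.4 * 125 = 4175.0
Compute log10(4175.0) = 3.620656
Compute 20 * 3.620656 = 72.4131
TL = 72.4131 - 47.3 = 25.11

25.11 dB


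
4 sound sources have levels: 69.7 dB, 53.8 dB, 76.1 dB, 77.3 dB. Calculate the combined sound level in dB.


Formula: L_total = 10 * log10( sum(10^(Li/10)) )
  Source 1: 10^(69.7/10) = 9332543.008
  Source 2: 10^(53.8/10) = 239883.2919
  Source 3: 10^(76.1/10) = 40738027.7804
  Source 4: 10^(77.3/10) = 53703179.637
Sum of linear values = 104013633.7173
L_total = 10 * log10(104013633.7173) = 80.17

80.17 dB


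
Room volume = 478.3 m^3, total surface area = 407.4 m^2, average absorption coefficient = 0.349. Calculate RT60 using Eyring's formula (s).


Given values:
  V = 478.3 m^3, S = 407.4 m^2, alpha = 0.349
Formula: RT60 = 0.161 * V / (-S * ln(1 - alpha))
Compute ln(1 - 0.349) = ln(0.651) = -0.429246
Denominator: -407.4 * -0.429246 = 174.8748
Numerator: 0.161 * 478.3 = 77.0063
RT60 = 77.0063 / 174.8748 = 0.44

0.44 s


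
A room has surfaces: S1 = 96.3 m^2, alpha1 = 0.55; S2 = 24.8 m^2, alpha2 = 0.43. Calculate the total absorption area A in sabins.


Given surfaces:
  Surface 1: 96.3 * 0.55 = 52.965
  Surface 2: 24.8 * 0.43 = 10.664
Formula: A = sum(Si * alpha_i)
A = 52.965 + 10.664
A = 63.63

63.63 sabins


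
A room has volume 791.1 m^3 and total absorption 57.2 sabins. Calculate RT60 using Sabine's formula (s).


Given values:
  V = 791.1 m^3
  A = 57.2 sabins
Formula: RT60 = 0.161 * V / A
Numerator: 0.161 * 791.1 = 127.3671
RT60 = 127.3671 / 57.2 = 2.227

2.227 s


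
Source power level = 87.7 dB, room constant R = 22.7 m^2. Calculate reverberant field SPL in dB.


Given values:
  Lw = 87.7 dB, R = 22.7 m^2
Formula: SPL = Lw + 10 * log10(4 / R)
Compute 4 / R = 4 / 22.7 = 0.176211
Compute 10 * log10(0.176211) = -7.5397
SPL = 87.7 + (-7.5397) = 80.16

80.16 dB


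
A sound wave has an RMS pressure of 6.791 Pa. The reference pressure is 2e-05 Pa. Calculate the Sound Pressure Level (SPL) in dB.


Given values:
  p = 6.791 Pa
  p_ref = 2e-05 Pa
Formula: SPL = 20 * log10(p / p_ref)
Compute ratio: p / p_ref = 6.791 / 2e-05 = 339550
Compute log10: log10(339550) = 5.530904
Multiply: SPL = 20 * 5.530904 = 110.62

110.62 dB


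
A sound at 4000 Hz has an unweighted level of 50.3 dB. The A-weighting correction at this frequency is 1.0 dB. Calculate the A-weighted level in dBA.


Given values:
  SPL = 50.3 dB
  A-weighting at 4000 Hz = 1.0 dB
Formula: L_A = SPL + A_weight
L_A = 50.3 + (1.0)
L_A = 51.3

51.3 dBA


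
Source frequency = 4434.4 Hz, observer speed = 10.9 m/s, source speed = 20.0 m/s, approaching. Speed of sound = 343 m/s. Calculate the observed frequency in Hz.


Given values:
  f_s = 4434.4 Hz, v_o = 10.9 m/s, v_s = 20.0 m/s
  Direction: approaching
Formula: f_o = f_s * (c + v_o) / (c - v_s)
Numerator: c + v_o = 343 + 10.9 = 353.9
Denominator: c - v_s = 343 - 20.0 = 323.0
f_o = 4434.4 * 353.9 / 323.0 = 4858.62

4858.62 Hz


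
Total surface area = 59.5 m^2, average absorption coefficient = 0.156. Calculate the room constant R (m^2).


Given values:
  S = 59.5 m^2, alpha = 0.156
Formula: R = S * alpha / (1 - alpha)
Numerator: 59.5 * 0.156 = 9.282
Denominator: 1 - 0.156 = 0.844
R = 9.282 / 0.844 = 11.0

11.0 m^2


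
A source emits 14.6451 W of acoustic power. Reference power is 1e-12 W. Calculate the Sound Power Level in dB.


Given values:
  W = 14.6451 W
  W_ref = 1e-12 W
Formula: SWL = 10 * log10(W / W_ref)
Compute ratio: W / W_ref = 14645100000000
Compute log10: log10(14645100000000) = 13.165692
Multiply: SWL = 10 * 13.165692 = 131.66

131.66 dB


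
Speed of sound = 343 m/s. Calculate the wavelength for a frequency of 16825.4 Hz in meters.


Given values:
  c = 343 m/s, f = 16825.4 Hz
Formula: lambda = c / f
lambda = 343 / 16825.4
lambda = 0.0204

0.0204 m


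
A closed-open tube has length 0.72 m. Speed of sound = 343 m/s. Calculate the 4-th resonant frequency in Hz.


Given values:
  Tube type: closed-open, L = 0.72 m, c = 343 m/s, n = 4
Formula: f_n = (2n - 1) * c / (4 * L)
Compute 2n - 1 = 2*4 - 1 = 7
Compute 4 * L = 4 * 0.72 = 2.88
f = 7 * 343 / 2.88
f = 833.68

833.68 Hz


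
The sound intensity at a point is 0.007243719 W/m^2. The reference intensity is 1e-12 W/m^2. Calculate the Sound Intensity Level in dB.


Given values:
  I = 0.007243719 W/m^2
  I_ref = 1e-12 W/m^2
Formula: SIL = 10 * log10(I / I_ref)
Compute ratio: I / I_ref = 7243719000
Compute log10: log10(7243719000) = 9.859962
Multiply: SIL = 10 * 9.859962 = 98.6

98.6 dB


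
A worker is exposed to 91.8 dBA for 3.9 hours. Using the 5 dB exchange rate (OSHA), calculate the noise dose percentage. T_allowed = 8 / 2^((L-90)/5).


Given values:
  L = 91.8 dBA, T = 3.9 hours
Formula: T_allowed = 8 / 2^((L - 90) / 5)
Compute exponent: (91.8 - 90) / 5 = 0.36
Compute 2^(0.36) = 1.283426
T_allowed = 8 / 1.283426 = 6.233316 hours
Dose = (T / T_allowed) * 100
Dose = (3.9 / 6.233316) * 100 = 62.57

62.57 %


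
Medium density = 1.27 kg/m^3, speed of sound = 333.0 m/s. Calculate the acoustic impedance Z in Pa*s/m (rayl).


Given values:
  rho = 1.27 kg/m^3
  c = 333.0 m/s
Formula: Z = rho * c
Z = 1.27 * 333.0
Z = 422.91

422.91 rayl


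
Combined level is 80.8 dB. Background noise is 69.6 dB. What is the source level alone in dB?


Given values:
  L_total = 80.8 dB, L_bg = 69.6 dB
Formula: L_source = 10 * log10(10^(L_total/10) - 10^(L_bg/10))
Convert to linear:
  10^(80.8/10) = 120226443.4617
  10^(69.6/10) = 9120108.3936
Difference: 120226443.4617 - 9120108.3936 = 111106335.0681
L_source = 10 * log10(111106335.0681) = 80.46

80.46 dB


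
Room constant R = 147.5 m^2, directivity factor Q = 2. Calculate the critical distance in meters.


Given values:
  R = 147.5 m^2, Q = 2
Formula: d_c = 0.141 * sqrt(Q * R)
Compute Q * R = 2 * 147.5 = 295.0
Compute sqrt(295.0) = 17.1756
d_c = 0.141 * 17.1756 = 2.422

2.422 m


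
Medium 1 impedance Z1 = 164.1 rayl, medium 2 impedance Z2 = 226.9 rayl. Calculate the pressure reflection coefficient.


Given values:
  Z1 = 164.1 rayl, Z2 = 226.9 rayl
Formula: R = (Z2 - Z1) / (Z2 + Z1)
Numerator: Z2 - Z1 = 226.9 - 164.1 = 62.8
Denominator: Z2 + Z1 = 226.9 + 164.1 = 391.0
R = 62.8 / 391.0 = 0.1606

0.1606


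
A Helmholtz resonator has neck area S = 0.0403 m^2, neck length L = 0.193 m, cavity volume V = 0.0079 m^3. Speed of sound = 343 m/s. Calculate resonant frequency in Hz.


Given values:
  S = 0.0403 m^2, L = 0.193 m, V = 0.0079 m^3, c = 343 m/s
Formula: f = (c / (2*pi)) * sqrt(S / (V * L))
Compute V * L = 0.0079 * 0.193 = 0.0015247
Compute S / (V * L) = 0.0403 / 0.0015247 = 26.4314
Compute sqrt(26.4314) = 5.141148
Compute c / (2*pi) = 343 / 6.283185 = 54.590148
f = 54.590148 * 5.141148 = 280.66

280.66 Hz


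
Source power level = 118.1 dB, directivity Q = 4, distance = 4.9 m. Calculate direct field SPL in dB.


Given values:
  Lw = 118.1 dB, Q = 4, r = 4.9 m
Formula: SPL = Lw + 10 * log10(Q / (4 * pi * r^2))
Compute 4 * pi * r^2 = 4 * pi * 4.9^2 = 301.7186
Compute Q / denom = 4 / 301.7186 = 0.01325739
Compute 10 * log10(0.01325739) = -18.7754
SPL = 118.1 + (-18.7754) = 99.32

99.32 dB


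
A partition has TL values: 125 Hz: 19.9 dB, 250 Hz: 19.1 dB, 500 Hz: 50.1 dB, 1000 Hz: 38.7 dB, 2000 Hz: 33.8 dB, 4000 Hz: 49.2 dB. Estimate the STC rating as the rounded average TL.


Given TL values at each frequency:
  125 Hz: 19.9 dB
  250 Hz: 19.1 dB
  500 Hz: 50.1 dB
  1000 Hz: 38.7 dB
  2000 Hz: 33.8 dB
  4000 Hz: 49.2 dB
Formula: STC ~ round(average of TL values)
Sum = 19.9 + 19.1 + 50.1 + 38.7 + 33.8 + 49.2 = 210.8
Average = 210.8 / 6 = 35.13
Rounded: 35

35


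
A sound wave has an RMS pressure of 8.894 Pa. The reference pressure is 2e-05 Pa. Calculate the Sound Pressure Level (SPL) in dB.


Given values:
  p = 8.894 Pa
  p_ref = 2e-05 Pa
Formula: SPL = 20 * log10(p / p_ref)
Compute ratio: p / p_ref = 8.894 / 2e-05 = 444700
Compute log10: log10(444700) = 5.648067
Multiply: SPL = 20 * 5.648067 = 112.96

112.96 dB


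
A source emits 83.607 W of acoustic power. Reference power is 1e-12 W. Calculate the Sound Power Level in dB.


Given values:
  W = 83.607 W
  W_ref = 1e-12 W
Formula: SWL = 10 * log10(W / W_ref)
Compute ratio: W / W_ref = 83607000000000
Compute log10: log10(83607000000000) = 13.922243
Multiply: SWL = 10 * 13.922243 = 139.22

139.22 dB


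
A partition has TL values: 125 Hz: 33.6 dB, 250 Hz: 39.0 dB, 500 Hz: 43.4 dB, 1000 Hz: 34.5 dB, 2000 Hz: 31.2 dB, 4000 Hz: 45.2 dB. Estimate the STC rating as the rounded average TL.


Given TL values at each frequency:
  125 Hz: 33.6 dB
  250 Hz: 39.0 dB
  500 Hz: 43.4 dB
  1000 Hz: 34.5 dB
  2000 Hz: 31.2 dB
  4000 Hz: 45.2 dB
Formula: STC ~ round(average of TL values)
Sum = 33.6 + 39.0 + 43.4 + 34.5 + 31.2 + 45.2 = 226.9
Average = 226.9 / 6 = 37.82
Rounded: 38

38


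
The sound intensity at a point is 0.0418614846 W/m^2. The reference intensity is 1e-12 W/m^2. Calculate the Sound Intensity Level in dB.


Given values:
  I = 0.0418614846 W/m^2
  I_ref = 1e-12 W/m^2
Formula: SIL = 10 * log10(I / I_ref)
Compute ratio: I / I_ref = 41861484600
Compute log10: log10(41861484600) = 10.621815
Multiply: SIL = 10 * 10.621815 = 106.22

106.22 dB


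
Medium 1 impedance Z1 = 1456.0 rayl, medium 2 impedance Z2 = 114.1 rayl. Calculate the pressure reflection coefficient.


Given values:
  Z1 = 1456.0 rayl, Z2 = 114.1 rayl
Formula: R = (Z2 - Z1) / (Z2 + Z1)
Numerator: Z2 - Z1 = 114.1 - 1456.0 = -1341.9
Denominator: Z2 + Z1 = 114.1 + 1456.0 = 1570.1
R = -1341.9 / 1570.1 = -0.8547

-0.8547


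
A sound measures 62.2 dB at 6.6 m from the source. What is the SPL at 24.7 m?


Given values:
  SPL1 = 62.2 dB, r1 = 6.6 m, r2 = 24.7 m
Formula: SPL2 = SPL1 - 20 * log10(r2 / r1)
Compute ratio: r2 / r1 = 24.7 / 6.6 = 3.7424
Compute log10: log10(3.7424) = 0.57315
Compute drop: 20 * 0.57315 = 11.463
SPL2 = 62.2 - 11.463 = 50.74

50.74 dB


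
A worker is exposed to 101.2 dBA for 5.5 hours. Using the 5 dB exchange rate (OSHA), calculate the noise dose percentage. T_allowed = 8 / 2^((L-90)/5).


Given values:
  L = 101.2 dBA, T = 5.5 hours
Formula: T_allowed = 8 / 2^((L - 90) / 5)
Compute exponent: (101.2 - 90) / 5 = 2.24
Compute 2^(2.24) = 4.723971
T_allowed = 8 / 4.723971 = 1.69349 hours
Dose = (T / T_allowed) * 100
Dose = (5.5 / 1.69349) * 100 = 324.77

324.77 %


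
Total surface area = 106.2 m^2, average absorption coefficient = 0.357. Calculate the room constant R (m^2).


Given values:
  S = 106.2 m^2, alpha = 0.357
Formula: R = S * alpha / (1 - alpha)
Numerator: 106.2 * 0.357 = 37.9134
Denominator: 1 - 0.357 = 0.643
R = 37.9134 / 0.643 = 58.96

58.96 m^2


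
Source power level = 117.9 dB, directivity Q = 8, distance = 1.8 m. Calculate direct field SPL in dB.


Given values:
  Lw = 117.9 dB, Q = 8, r = 1.8 m
Formula: SPL = Lw + 10 * log10(Q / (4 * pi * r^2))
Compute 4 * pi * r^2 = 4 * pi * 1.8^2 = 40.715
Compute Q / denom = 8 / 40.715 = 0.19648778
Compute 10 * log10(0.19648778) = -7.0666
SPL = 117.9 + (-7.0666) = 110.83

110.83 dB


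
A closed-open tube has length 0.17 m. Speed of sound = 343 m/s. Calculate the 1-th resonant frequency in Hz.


Given values:
  Tube type: closed-open, L = 0.17 m, c = 343 m/s, n = 1
Formula: f_n = (2n - 1) * c / (4 * L)
Compute 2n - 1 = 2*1 - 1 = 1
Compute 4 * L = 4 * 0.17 = 0.68
f = 1 * 343 / 0.68
f = 504.41

504.41 Hz


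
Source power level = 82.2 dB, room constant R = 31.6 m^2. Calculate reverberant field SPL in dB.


Given values:
  Lw = 82.2 dB, R = 31.6 m^2
Formula: SPL = Lw + 10 * log10(4 / R)
Compute 4 / R = 4 / 31.6 = 0.126582
Compute 10 * log10(0.126582) = -8.9763
SPL = 82.2 + (-8.9763) = 73.22

73.22 dB


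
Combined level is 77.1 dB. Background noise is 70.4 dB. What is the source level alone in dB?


Given values:
  L_total = 77.1 dB, L_bg = 70.4 dB
Formula: L_source = 10 * log10(10^(L_total/10) - 10^(L_bg/10))
Convert to linear:
  10^(77.1/10) = 51286138.3991
  10^(70.4/10) = 10964781.9614
Difference: 51286138.3991 - 10964781.9614 = 40321356.4377
L_source = 10 * log10(40321356.4377) = 76.06

76.06 dB


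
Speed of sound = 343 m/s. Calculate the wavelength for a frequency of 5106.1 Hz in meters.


Given values:
  c = 343 m/s, f = 5106.1 Hz
Formula: lambda = c / f
lambda = 343 / 5106.1
lambda = 0.0672

0.0672 m


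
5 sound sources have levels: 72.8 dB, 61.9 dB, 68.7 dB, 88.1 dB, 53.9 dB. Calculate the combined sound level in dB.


Formula: L_total = 10 * log10( sum(10^(Li/10)) )
  Source 1: 10^(72.8/10) = 19054607.1796
  Source 2: 10^(61.9/10) = 1548816.6189
  Source 3: 10^(68.7/10) = 7413102.413
  Source 4: 10^(88.1/10) = 645654229.0347
  Source 5: 10^(53.9/10) = 245470.8916
Sum of linear values = 673916226.1378
L_total = 10 * log10(673916226.1378) = 88.29

88.29 dB


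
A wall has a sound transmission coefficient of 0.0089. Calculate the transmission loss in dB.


Given values:
  tau = 0.0089
Formula: TL = 10 * log10(1 / tau)
Compute 1 / tau = 1 / 0.0089 = 112.3596
Compute log10(112.3596) = 2.05061
TL = 10 * 2.05061 = 20.51

20.51 dB


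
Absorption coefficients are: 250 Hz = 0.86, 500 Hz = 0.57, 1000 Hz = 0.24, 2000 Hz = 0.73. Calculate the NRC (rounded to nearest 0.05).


Given values:
  a_250 = 0.86, a_500 = 0.57
  a_1000 = 0.24, a_2000 = 0.73
Formula: NRC = (a250 + a500 + a1000 + a2000) / 4
Sum = 0.86 + 0.57 + 0.24 + 0.73 = 2.4
NRC = 2.4 / 4 = 0.6
Rounded to nearest 0.05: 0.6

0.6


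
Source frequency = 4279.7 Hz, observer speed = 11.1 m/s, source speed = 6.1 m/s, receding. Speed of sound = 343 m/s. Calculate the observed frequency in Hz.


Given values:
  f_s = 4279.7 Hz, v_o = 11.1 m/s, v_s = 6.1 m/s
  Direction: receding
Formula: f_o = f_s * (c - v_o) / (c + v_s)
Numerator: c - v_o = 343 - 11.1 = 331.9
Denominator: c + v_s = 343 + 6.1 = 349.1
f_o = 4279.7 * 331.9 / 349.1 = 4068.84

4068.84 Hz


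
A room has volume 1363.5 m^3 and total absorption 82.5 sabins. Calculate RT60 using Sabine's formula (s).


Given values:
  V = 1363.5 m^3
  A = 82.5 sabins
Formula: RT60 = 0.161 * V / A
Numerator: 0.161 * 1363.5 = 219.5235
RT60 = 219.5235 / 82.5 = 2.661

2.661 s


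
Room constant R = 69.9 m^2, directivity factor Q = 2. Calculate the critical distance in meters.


Given values:
  R = 69.9 m^2, Q = 2
Formula: d_c = 0.141 * sqrt(Q * R)
Compute Q * R = 2 * 69.9 = 139.8
Compute sqrt(139.8) = 11.8237
d_c = 0.141 * 11.8237 = 1.667

1.667 m


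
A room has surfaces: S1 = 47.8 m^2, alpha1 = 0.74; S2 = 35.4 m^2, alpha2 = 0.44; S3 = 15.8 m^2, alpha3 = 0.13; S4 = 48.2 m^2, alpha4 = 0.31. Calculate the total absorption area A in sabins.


Given surfaces:
  Surface 1: 47.8 * 0.74 = 35.372
  Surface 2: 35.4 * 0.44 = 15.576
  Surface 3: 15.8 * 0.13 = 2.054
  Surface 4: 48.2 * 0.31 = 14.942
Formula: A = sum(Si * alpha_i)
A = 35.372 + 15.576 + 2.054 + 14.942
A = 67.94

67.94 sabins


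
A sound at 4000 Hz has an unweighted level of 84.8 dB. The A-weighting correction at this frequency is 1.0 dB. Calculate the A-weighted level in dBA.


Given values:
  SPL = 84.8 dB
  A-weighting at 4000 Hz = 1.0 dB
Formula: L_A = SPL + A_weight
L_A = 84.8 + (1.0)
L_A = 85.8

85.8 dBA


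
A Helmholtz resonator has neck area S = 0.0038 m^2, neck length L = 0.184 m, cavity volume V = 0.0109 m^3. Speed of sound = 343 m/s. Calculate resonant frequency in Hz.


Given values:
  S = 0.0038 m^2, L = 0.184 m, V = 0.0109 m^3, c = 343 m/s
Formula: f = (c / (2*pi)) * sqrt(S / (V * L))
Compute V * L = 0.0109 * 0.184 = 0.0020056
Compute S / (V * L) = 0.0038 / 0.0020056 = 1.8947
Compute sqrt(1.8947) = 1.376481
Compute c / (2*pi) = 343 / 6.283185 = 54.590148
f = 54.590148 * 1.376481 = 75.14

75.14 Hz


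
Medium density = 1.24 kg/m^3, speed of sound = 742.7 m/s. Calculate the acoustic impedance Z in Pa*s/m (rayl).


Given values:
  rho = 1.24 kg/m^3
  c = 742.7 m/s
Formula: Z = rho * c
Z = 1.24 * 742.7
Z = 920.95

920.95 rayl


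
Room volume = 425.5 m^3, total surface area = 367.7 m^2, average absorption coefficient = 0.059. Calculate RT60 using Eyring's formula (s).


Given values:
  V = 425.5 m^3, S = 367.7 m^2, alpha = 0.059
Formula: RT60 = 0.161 * V / (-S * ln(1 - alpha))
Compute ln(1 - 0.059) = ln(0.941) = -0.060812
Denominator: -367.7 * -0.060812 = 22.3606
Numerator: 0.161 * 425.5 = 68.5055
RT60 = 68.5055 / 22.3606 = 3.064

3.064 s


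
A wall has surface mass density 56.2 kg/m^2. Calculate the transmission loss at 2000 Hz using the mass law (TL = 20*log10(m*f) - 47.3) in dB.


Given values:
  m = 56.2 kg/m^2, f = 2000 Hz
Formula: TL = 20 * log10(m * f) - 47.3
Compute m * f = 56.2 * 2000 = 112400.0
Compute log10(112400.0) = 5.050766
Compute 20 * 5.050766 = 101.0153
TL = 101.0153 - 47.3 = 53.72

53.72 dB


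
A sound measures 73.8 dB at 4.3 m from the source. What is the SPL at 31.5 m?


Given values:
  SPL1 = 73.8 dB, r1 = 4.3 m, r2 = 31.5 m
Formula: SPL2 = SPL1 - 20 * log10(r2 / r1)
Compute ratio: r2 / r1 = 31.5 / 4.3 = 7.3256
Compute log10: log10(7.3256) = 0.864843
Compute drop: 20 * 0.864843 = 17.2969
SPL2 = 73.8 - 17.2969 = 56.5

56.5 dB


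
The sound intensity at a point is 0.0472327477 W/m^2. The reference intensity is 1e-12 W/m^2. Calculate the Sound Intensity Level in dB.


Given values:
  I = 0.0472327477 W/m^2
  I_ref = 1e-12 W/m^2
Formula: SIL = 10 * log10(I / I_ref)
Compute ratio: I / I_ref = 47232747700
Compute log10: log10(47232747700) = 10.674243
Multiply: SIL = 10 * 10.674243 = 106.74

106.74 dB


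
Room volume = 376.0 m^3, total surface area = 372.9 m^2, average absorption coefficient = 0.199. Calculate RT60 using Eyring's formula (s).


Given values:
  V = 376.0 m^3, S = 372.9 m^2, alpha = 0.199
Formula: RT60 = 0.161 * V / (-S * ln(1 - alpha))
Compute ln(1 - 0.199) = ln(0.801) = -0.221894
Denominator: -372.9 * -0.221894 = 82.7443
Numerator: 0.161 * 376.0 = 60.536
RT60 = 60.536 / 82.7443 = 0.732

0.732 s


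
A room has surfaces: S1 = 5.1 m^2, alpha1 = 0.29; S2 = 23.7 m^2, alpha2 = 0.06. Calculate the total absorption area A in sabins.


Given surfaces:
  Surface 1: 5.1 * 0.29 = 1.479
  Surface 2: 23.7 * 0.06 = 1.422
Formula: A = sum(Si * alpha_i)
A = 1.479 + 1.422
A = 2.9

2.9 sabins


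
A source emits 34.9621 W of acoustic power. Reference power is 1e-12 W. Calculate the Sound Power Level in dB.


Given values:
  W = 34.9621 W
  W_ref = 1e-12 W
Formula: SWL = 10 * log10(W / W_ref)
Compute ratio: W / W_ref = 34962100000000
Compute log10: log10(34962100000000) = 13.543598
Multiply: SWL = 10 * 13.543598 = 135.44

135.44 dB


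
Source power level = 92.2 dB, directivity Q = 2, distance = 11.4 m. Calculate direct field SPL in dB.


Given values:
  Lw = 92.2 dB, Q = 2, r = 11.4 m
Formula: SPL = Lw + 10 * log10(Q / (4 * pi * r^2))
Compute 4 * pi * r^2 = 4 * pi * 11.4^2 = 1633.1255
Compute Q / denom = 2 / 1633.1255 = 0.00122465
Compute 10 * log10(0.00122465) = -29.1199
SPL = 92.2 + (-29.1199) = 63.08

63.08 dB


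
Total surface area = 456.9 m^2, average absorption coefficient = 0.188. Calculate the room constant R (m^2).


Given values:
  S = 456.9 m^2, alpha = 0.188
Formula: R = S * alpha / (1 - alpha)
Numerator: 456.9 * 0.188 = 85.8972
Denominator: 1 - 0.188 = 0.812
R = 85.8972 / 0.812 = 105.78

105.78 m^2


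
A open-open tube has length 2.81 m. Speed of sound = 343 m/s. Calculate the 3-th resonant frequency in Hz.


Given values:
  Tube type: open-open, L = 2.81 m, c = 343 m/s, n = 3
Formula: f_n = n * c / (2 * L)
Compute 2 * L = 2 * 2.81 = 5.62
f = 3 * 343 / 5.62
f = 183.1

183.1 Hz


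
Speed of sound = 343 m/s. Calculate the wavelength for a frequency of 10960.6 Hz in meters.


Given values:
  c = 343 m/s, f = 10960.6 Hz
Formula: lambda = c / f
lambda = 343 / 10960.6
lambda = 0.0313

0.0313 m


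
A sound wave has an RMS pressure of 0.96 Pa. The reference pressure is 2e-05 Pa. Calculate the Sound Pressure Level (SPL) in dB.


Given values:
  p = 0.96 Pa
  p_ref = 2e-05 Pa
Formula: SPL = 20 * log10(p / p_ref)
Compute ratio: p / p_ref = 0.96 / 2e-05 = 48000
Compute log10: log10(48000) = 4.681241
Multiply: SPL = 20 * 4.681241 = 93.62

93.62 dB


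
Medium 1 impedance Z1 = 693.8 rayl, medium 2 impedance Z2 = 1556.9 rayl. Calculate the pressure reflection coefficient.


Given values:
  Z1 = 693.8 rayl, Z2 = 1556.9 rayl
Formula: R = (Z2 - Z1) / (Z2 + Z1)
Numerator: Z2 - Z1 = 1556.9 - 693.8 = 863.1
Denominator: Z2 + Z1 = 1556.9 + 693.8 = 2250.7
R = 863.1 / 2250.7 = 0.3835

0.3835


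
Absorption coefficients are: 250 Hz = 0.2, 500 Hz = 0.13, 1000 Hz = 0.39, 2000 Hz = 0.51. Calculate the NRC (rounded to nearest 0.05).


Given values:
  a_250 = 0.2, a_500 = 0.13
  a_1000 = 0.39, a_2000 = 0.51
Formula: NRC = (a250 + a500 + a1000 + a2000) / 4
Sum = 0.2 + 0.13 + 0.39 + 0.51 = 1.23
NRC = 1.23 / 4 = 0.3075
Rounded to nearest 0.05: 0.3

0.3


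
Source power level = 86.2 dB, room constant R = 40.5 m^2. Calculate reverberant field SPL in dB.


Given values:
  Lw = 86.2 dB, R = 40.5 m^2
Formula: SPL = Lw + 10 * log10(4 / R)
Compute 4 / R = 4 / 40.5 = 0.098765
Compute 10 * log10(0.098765) = -10.054
SPL = 86.2 + (-10.054) = 76.15

76.15 dB


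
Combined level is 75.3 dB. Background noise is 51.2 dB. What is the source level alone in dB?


Given values:
  L_total = 75.3 dB, L_bg = 51.2 dB
Formula: L_source = 10 * log10(10^(L_total/10) - 10^(L_bg/10))
Convert to linear:
  10^(75.3/10) = 33884415.6139
  10^(51.2/10) = 131825.6739
Difference: 33884415.6139 - 131825.6739 = 33752589.94
L_source = 10 * log10(33752589.94) = 75.28

75.28 dB


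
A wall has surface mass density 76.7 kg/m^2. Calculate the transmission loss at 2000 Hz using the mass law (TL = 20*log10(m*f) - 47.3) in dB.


Given values:
  m = 76.7 kg/m^2, f = 2000 Hz
Formula: TL = 20 * log10(m * f) - 47.3
Compute m * f = 76.7 * 2000 = 153400.0
Compute log10(153400.0) = 5.185825
Compute 20 * 5.185825 = 103.7165
TL = 103.7165 - 47.3 = 56.42

56.42 dB


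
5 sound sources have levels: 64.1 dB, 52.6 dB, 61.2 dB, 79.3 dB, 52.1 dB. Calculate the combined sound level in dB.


Formula: L_total = 10 * log10( sum(10^(Li/10)) )
  Source 1: 10^(64.1/10) = 2570395.7828
  Source 2: 10^(52.6/10) = 181970.0859
  Source 3: 10^(61.2/10) = 1318256.7386
  Source 4: 10^(79.3/10) = 85113803.8202
  Source 5: 10^(52.1/10) = 162181.0097
Sum of linear values = 89346607.4372
L_total = 10 * log10(89346607.4372) = 79.51

79.51 dB


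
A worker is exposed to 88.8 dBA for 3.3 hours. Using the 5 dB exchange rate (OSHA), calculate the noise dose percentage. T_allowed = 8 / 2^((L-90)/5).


Given values:
  L = 88.8 dBA, T = 3.3 hours
Formula: T_allowed = 8 / 2^((L - 90) / 5)
Compute exponent: (88.8 - 90) / 5 = -0.24
Compute 2^(-0.24) = 0.846745
T_allowed = 8 / 0.846745 = 9.447945 hours
Dose = (T / T_allowed) * 100
Dose = (3.3 / 9.447945) * 100 = 34.93

34.93 %


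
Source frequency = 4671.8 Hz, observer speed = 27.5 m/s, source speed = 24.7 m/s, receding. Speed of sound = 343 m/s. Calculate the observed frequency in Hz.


Given values:
  f_s = 4671.8 Hz, v_o = 27.5 m/s, v_s = 24.7 m/s
  Direction: receding
Formula: f_o = f_s * (c - v_o) / (c + v_s)
Numerator: c - v_o = 343 - 27.5 = 315.5
Denominator: c + v_s = 343 + 24.7 = 367.7
f_o = 4671.8 * 315.5 / 367.7 = 4008.57

4008.57 Hz


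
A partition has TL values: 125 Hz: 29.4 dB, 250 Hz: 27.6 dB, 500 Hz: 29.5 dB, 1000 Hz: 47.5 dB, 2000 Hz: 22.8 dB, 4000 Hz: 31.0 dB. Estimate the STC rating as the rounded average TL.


Given TL values at each frequency:
  125 Hz: 29.4 dB
  250 Hz: 27.6 dB
  500 Hz: 29.5 dB
  1000 Hz: 47.5 dB
  2000 Hz: 22.8 dB
  4000 Hz: 31.0 dB
Formula: STC ~ round(average of TL values)
Sum = 29.4 + 27.6 + 29.5 + 47.5 + 22.8 + 31.0 = 187.8
Average = 187.8 / 6 = 31.3
Rounded: 31

31


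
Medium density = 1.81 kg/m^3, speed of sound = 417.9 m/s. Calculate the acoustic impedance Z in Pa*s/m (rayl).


Given values:
  rho = 1.81 kg/m^3
  c = 417.9 m/s
Formula: Z = rho * c
Z = 1.81 * 417.9
Z = 756.4

756.4 rayl


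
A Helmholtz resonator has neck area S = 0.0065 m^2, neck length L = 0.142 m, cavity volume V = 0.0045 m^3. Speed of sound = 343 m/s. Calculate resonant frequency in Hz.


Given values:
  S = 0.0065 m^2, L = 0.142 m, V = 0.0045 m^3, c = 343 m/s
Formula: f = (c / (2*pi)) * sqrt(S / (V * L))
Compute V * L = 0.0045 * 0.142 = 0.000639
Compute S / (V * L) = 0.0065 / 0.000639 = 10.1721
Compute sqrt(10.1721) = 3.189373
Compute c / (2*pi) = 343 / 6.283185 = 54.590148
f = 54.590148 * 3.189373 = 174.11

174.11 Hz


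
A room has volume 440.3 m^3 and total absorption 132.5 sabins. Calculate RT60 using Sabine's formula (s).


Given values:
  V = 440.3 m^3
  A = 132.5 sabins
Formula: RT60 = 0.161 * V / A
Numerator: 0.161 * 440.3 = 70.8883
RT60 = 70.8883 / 132.5 = 0.535

0.535 s


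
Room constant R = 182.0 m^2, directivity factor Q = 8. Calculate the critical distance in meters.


Given values:
  R = 182.0 m^2, Q = 8
Formula: d_c = 0.141 * sqrt(Q * R)
Compute Q * R = 8 * 182.0 = 1456.0
Compute sqrt(1456.0) = 38.1576
d_c = 0.141 * 38.1576 = 5.38

5.38 m


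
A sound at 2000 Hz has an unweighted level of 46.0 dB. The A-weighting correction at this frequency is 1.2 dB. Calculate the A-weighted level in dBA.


Given values:
  SPL = 46.0 dB
  A-weighting at 2000 Hz = 1.2 dB
Formula: L_A = SPL + A_weight
L_A = 46.0 + (1.2)
L_A = 47.2

47.2 dBA


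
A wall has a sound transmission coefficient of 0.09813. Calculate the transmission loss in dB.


Given values:
  tau = 0.09813
Formula: TL = 10 * log10(1 / tau)
Compute 1 / tau = 1 / 0.09813 = 10.1906
Compute log10(10.1906) = 1.0082
TL = 10 * 1.0082 = 10.08

10.08 dB


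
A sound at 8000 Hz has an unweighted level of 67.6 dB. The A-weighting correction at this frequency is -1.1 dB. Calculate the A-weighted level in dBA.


Given values:
  SPL = 67.6 dB
  A-weighting at 8000 Hz = -1.1 dB
Formula: L_A = SPL + A_weight
L_A = 67.6 + (-1.1)
L_A = 66.5

66.5 dBA


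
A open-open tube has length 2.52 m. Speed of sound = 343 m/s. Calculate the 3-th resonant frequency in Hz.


Given values:
  Tube type: open-open, L = 2.52 m, c = 343 m/s, n = 3
Formula: f_n = n * c / (2 * L)
Compute 2 * L = 2 * 2.52 = 5.04
f = 3 * 343 / 5.04
f = 204.17

204.17 Hz


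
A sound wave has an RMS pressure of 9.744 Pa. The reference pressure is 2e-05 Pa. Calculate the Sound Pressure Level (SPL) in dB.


Given values:
  p = 9.744 Pa
  p_ref = 2e-05 Pa
Formula: SPL = 20 * log10(p / p_ref)
Compute ratio: p / p_ref = 9.744 / 2e-05 = 487200
Compute log10: log10(487200) = 5.687707
Multiply: SPL = 20 * 5.687707 = 113.75

113.75 dB


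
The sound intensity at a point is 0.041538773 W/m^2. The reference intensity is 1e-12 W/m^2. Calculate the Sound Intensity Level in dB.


Given values:
  I = 0.041538773 W/m^2
  I_ref = 1e-12 W/m^2
Formula: SIL = 10 * log10(I / I_ref)
Compute ratio: I / I_ref = 41538773000
Compute log10: log10(41538773000) = 10.618454
Multiply: SIL = 10 * 10.618454 = 106.18

106.18 dB


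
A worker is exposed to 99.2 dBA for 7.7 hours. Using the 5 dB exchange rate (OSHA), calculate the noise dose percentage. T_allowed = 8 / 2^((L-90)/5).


Given values:
  L = 99.2 dBA, T = 7.7 hours
Formula: T_allowed = 8 / 2^((L - 90) / 5)
Compute exponent: (99.2 - 90) / 5 = 1.84
Compute 2^(1.84) = 3.5801
T_allowed = 8 / 3.5801 = 2.234574 hours
Dose = (T / T_allowed) * 100
Dose = (7.7 / 2.234574) * 100 = 344.58

344.58 %


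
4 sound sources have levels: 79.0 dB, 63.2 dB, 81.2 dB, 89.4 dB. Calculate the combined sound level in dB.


Formula: L_total = 10 * log10( sum(10^(Li/10)) )
  Source 1: 10^(79.0/10) = 79432823.4724
  Source 2: 10^(63.2/10) = 2089296.1309
  Source 3: 10^(81.2/10) = 131825673.8556
  Source 4: 10^(89.4/10) = 870963589.9561
Sum of linear values = 1084311383.415
L_total = 10 * log10(1084311383.415) = 90.35

90.35 dB


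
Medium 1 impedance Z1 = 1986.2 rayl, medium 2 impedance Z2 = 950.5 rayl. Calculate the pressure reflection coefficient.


Given values:
  Z1 = 1986.2 rayl, Z2 = 950.5 rayl
Formula: R = (Z2 - Z1) / (Z2 + Z1)
Numerator: Z2 - Z1 = 950.5 - 1986.2 = -1035.7
Denominator: Z2 + Z1 = 950.5 + 1986.2 = 2936.7
R = -1035.7 / 2936.7 = -0.3527

-0.3527


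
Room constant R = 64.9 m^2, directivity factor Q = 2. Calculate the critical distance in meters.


Given values:
  R = 64.9 m^2, Q = 2
Formula: d_c = 0.141 * sqrt(Q * R)
Compute Q * R = 2 * 64.9 = 129.8
Compute sqrt(129.8) = 11.393
d_c = 0.141 * 11.393 = 1.606

1.606 m


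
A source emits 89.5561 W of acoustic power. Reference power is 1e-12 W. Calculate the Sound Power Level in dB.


Given values:
  W = 89.5561 W
  W_ref = 1e-12 W
Formula: SWL = 10 * log10(W / W_ref)
Compute ratio: W / W_ref = 89556100000000
Compute log10: log10(89556100000000) = 13.952095
Multiply: SWL = 10 * 13.952095 = 139.52

139.52 dB


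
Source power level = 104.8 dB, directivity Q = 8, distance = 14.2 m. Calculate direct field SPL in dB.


Given values:
  Lw = 104.8 dB, Q = 8, r = 14.2 m
Formula: SPL = Lw + 10 * log10(Q / (4 * pi * r^2))
Compute 4 * pi * r^2 = 4 * pi * 14.2^2 = 2533.883
Compute Q / denom = 8 / 2533.883 = 0.00315721
Compute 10 * log10(0.00315721) = -25.007
SPL = 104.8 + (-25.007) = 79.79

79.79 dB


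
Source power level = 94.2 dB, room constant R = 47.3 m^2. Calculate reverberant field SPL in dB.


Given values:
  Lw = 94.2 dB, R = 47.3 m^2
Formula: SPL = Lw + 10 * log10(4 / R)
Compute 4 / R = 4 / 47.3 = 0.084567
Compute 10 * log10(0.084567) = -10.728
SPL = 94.2 + (-10.728) = 83.47

83.47 dB


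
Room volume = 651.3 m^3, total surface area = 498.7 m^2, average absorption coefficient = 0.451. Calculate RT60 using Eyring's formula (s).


Given values:
  V = 651.3 m^3, S = 498.7 m^2, alpha = 0.451
Formula: RT60 = 0.161 * V / (-S * ln(1 - alpha))
Compute ln(1 - 0.451) = ln(0.549) = -0.599657
Denominator: -498.7 * -0.599657 = 299.0489
Numerator: 0.161 * 651.3 = 104.8593
RT60 = 104.8593 / 299.0489 = 0.351

0.351 s


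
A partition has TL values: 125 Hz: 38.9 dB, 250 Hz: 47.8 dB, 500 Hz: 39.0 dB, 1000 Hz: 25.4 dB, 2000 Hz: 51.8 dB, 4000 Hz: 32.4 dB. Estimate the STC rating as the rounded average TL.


Given TL values at each frequency:
  125 Hz: 38.9 dB
  250 Hz: 47.8 dB
  500 Hz: 39.0 dB
  1000 Hz: 25.4 dB
  2000 Hz: 51.8 dB
  4000 Hz: 32.4 dB
Formula: STC ~ round(average of TL values)
Sum = 38.9 + 47.8 + 39.0 + 25.4 + 51.8 + 32.4 = 235.3
Average = 235.3 / 6 = 39.22
Rounded: 39

39


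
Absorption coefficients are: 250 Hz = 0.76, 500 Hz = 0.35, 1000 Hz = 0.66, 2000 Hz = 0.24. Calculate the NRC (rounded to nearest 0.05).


Given values:
  a_250 = 0.76, a_500 = 0.35
  a_1000 = 0.66, a_2000 = 0.24
Formula: NRC = (a250 + a500 + a1000 + a2000) / 4
Sum = 0.76 + 0.35 + 0.66 + 0.24 = 2.01
NRC = 2.01 / 4 = 0.5025
Rounded to nearest 0.05: 0.5

0.5


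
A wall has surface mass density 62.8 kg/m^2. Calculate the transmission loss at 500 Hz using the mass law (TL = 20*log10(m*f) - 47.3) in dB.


Given values:
  m = 62.8 kg/m^2, f = 500 Hz
Formula: TL = 20 * log10(m * f) - 47.3
Compute m * f = 62.8 * 500 = 31400.0
Compute log10(31400.0) = 4.49693
Compute 20 * 4.49693 = 89.9386
TL = 89.9386 - 47.3 = 42.64

42.64 dB


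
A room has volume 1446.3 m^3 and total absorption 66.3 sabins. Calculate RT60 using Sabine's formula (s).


Given values:
  V = 1446.3 m^3
  A = 66.3 sabins
Formula: RT60 = 0.161 * V / A
Numerator: 0.161 * 1446.3 = 232.8543
RT60 = 232.8543 / 66.3 = 3.512

3.512 s


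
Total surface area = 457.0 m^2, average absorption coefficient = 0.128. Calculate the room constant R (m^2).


Given values:
  S = 457.0 m^2, alpha = 0.128
Formula: R = S * alpha / (1 - alpha)
Numerator: 457.0 * 0.128 = 58.496
Denominator: 1 - 0.128 = 0.872
R = 58.496 / 0.872 = 67.08

67.08 m^2


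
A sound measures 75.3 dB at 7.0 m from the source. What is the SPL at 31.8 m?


Given values:
  SPL1 = 75.3 dB, r1 = 7.0 m, r2 = 31.8 m
Formula: SPL2 = SPL1 - 20 * log10(r2 / r1)
Compute ratio: r2 / r1 = 31.8 / 7.0 = 4.5429
Compute log10: log10(4.5429) = 0.657333
Compute drop: 20 * 0.657333 = 13.1467
SPL2 = 75.3 - 13.1467 = 62.15

62.15 dB


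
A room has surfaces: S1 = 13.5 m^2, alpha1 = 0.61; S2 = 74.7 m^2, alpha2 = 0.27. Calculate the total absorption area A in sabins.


Given surfaces:
  Surface 1: 13.5 * 0.61 = 8.235
  Surface 2: 74.7 * 0.27 = 20.169
Formula: A = sum(Si * alpha_i)
A = 8.235 + 20.169
A = 28.4

28.4 sabins


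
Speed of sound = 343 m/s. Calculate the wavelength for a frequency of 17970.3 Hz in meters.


Given values:
  c = 343 m/s, f = 17970.3 Hz
Formula: lambda = c / f
lambda = 343 / 17970.3
lambda = 0.0191

0.0191 m


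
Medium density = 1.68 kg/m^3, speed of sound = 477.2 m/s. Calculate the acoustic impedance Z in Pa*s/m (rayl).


Given values:
  rho = 1.68 kg/m^3
  c = 477.2 m/s
Formula: Z = rho * c
Z = 1.68 * 477.2
Z = 801.7

801.7 rayl


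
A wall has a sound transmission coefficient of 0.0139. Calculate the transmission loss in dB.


Given values:
  tau = 0.0139
Formula: TL = 10 * log10(1 / tau)
Compute 1 / tau = 1 / 0.0139 = 71.9424
Compute log10(71.9424) = 1.856985
TL = 10 * 1.856985 = 18.57

18.57 dB


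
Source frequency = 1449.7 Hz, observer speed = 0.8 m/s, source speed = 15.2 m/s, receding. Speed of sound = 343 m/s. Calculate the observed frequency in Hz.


Given values:
  f_s = 1449.7 Hz, v_o = 0.8 m/s, v_s = 15.2 m/s
  Direction: receding
Formula: f_o = f_s * (c - v_o) / (c + v_s)
Numerator: c - v_o = 343 - 0.8 = 342.2
Denominator: c + v_s = 343 + 15.2 = 358.2
f_o = 1449.7 * 342.2 / 358.2 = 1384.95

1384.95 Hz


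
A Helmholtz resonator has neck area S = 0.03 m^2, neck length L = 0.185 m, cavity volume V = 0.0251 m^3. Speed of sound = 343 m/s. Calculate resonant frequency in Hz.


Given values:
  S = 0.03 m^2, L = 0.185 m, V = 0.0251 m^3, c = 343 m/s
Formula: f = (c / (2*pi)) * sqrt(S / (V * L))
Compute V * L = 0.0251 * 0.185 = 0.0046435
Compute S / (V * L) = 0.03 / 0.0046435 = 6.4606
Compute sqrt(6.4606) = 2.541771
Compute c / (2*pi) = 343 / 6.283185 = 54.590148
f = 54.590148 * 2.541771 = 138.76

138.76 Hz


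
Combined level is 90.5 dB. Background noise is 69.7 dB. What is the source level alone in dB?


Given values:
  L_total = 90.5 dB, L_bg = 69.7 dB
Formula: L_source = 10 * log10(10^(L_total/10) - 10^(L_bg/10))
Convert to linear:
  10^(90.5/10) = 1122018454.302
  10^(69.7/10) = 9332543.008
Difference: 1122018454.302 - 9332543.008 = 1112685911.294
L_source = 10 * log10(1112685911.294) = 90.46

90.46 dB


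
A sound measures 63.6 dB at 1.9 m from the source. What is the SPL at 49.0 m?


Given values:
  SPL1 = 63.6 dB, r1 = 1.9 m, r2 = 49.0 m
Formula: SPL2 = SPL1 - 20 * log10(r2 / r1)
Compute ratio: r2 / r1 = 49.0 / 1.9 = 25.7895
Compute log10: log10(25.7895) = 1.411443
Compute drop: 20 * 1.411443 = 28.2289
SPL2 = 63.6 - 28.2289 = 35.37

35.37 dB


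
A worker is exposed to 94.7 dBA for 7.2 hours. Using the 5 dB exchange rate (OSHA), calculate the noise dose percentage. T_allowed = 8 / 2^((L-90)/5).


Given values:
  L = 94.7 dBA, T = 7.2 hours
Formula: T_allowed = 8 / 2^((L - 90) / 5)
Compute exponent: (94.7 - 90) / 5 = 0.94
Compute 2^(0.94) = 1.918528
T_allowed = 8 / 1.918528 = 4.169864 hours
Dose = (T / T_allowed) * 100
Dose = (7.2 / 4.169864) * 100 = 172.67

172.67 %
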